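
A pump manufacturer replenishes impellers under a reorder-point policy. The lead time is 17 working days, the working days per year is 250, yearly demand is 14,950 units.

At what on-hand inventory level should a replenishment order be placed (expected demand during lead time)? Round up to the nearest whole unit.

Daily demand d = 14,950 / 250 = 59.800 units/day
Demand during lead time = 59.800 × 17 = 1,016.60
Reorder point = 1,016.60 → round up

1,017 units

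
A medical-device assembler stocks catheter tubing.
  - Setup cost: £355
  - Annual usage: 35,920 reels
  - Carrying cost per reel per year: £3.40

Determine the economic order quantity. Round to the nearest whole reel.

2,739 reels

2DS/H = 2·35,920·355/3.4 = 7,500,941.18
EOQ = √7,500,941.18 ≈ 2,738.78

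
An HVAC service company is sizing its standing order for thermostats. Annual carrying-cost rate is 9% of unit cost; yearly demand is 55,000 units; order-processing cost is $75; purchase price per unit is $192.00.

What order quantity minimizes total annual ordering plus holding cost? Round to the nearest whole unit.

Carrying cost H = $192 × 9% = $17.2800/unit/yr
Optimal lot size Q* = (2 × 55,000 × $75 / $17.28)^½ ≈ 690.96

691 units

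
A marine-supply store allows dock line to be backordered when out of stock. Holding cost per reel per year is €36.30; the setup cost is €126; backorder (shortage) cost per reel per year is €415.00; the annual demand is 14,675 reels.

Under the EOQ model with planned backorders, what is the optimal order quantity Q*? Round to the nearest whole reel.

333 reels

Q* = √(2DS/H) · √((H + b)/b)
   = √(2 × 14,675 × 126 / 36.3) · √((36.3 + 415) / 415)
   = 319.180 × 1.0428 ≈ 332.85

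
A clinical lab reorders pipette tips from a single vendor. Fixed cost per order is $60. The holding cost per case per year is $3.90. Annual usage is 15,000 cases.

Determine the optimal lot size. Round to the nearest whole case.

2DS/H = 2·15,000·60/3.9 = 461,538.46
EOQ = √461,538.46 ≈ 679.37

679 cases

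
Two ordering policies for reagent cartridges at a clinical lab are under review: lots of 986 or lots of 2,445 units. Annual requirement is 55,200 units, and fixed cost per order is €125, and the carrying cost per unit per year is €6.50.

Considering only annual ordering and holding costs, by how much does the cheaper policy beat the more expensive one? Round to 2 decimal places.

€565.86

For each Q, cost = (D/Q)·S + (Q/2)·H.
TC(986) = (55,200/986)×125 + (986/2)×6.5 = €10,202.47
TC(2,445) = (55,200/2,445)×125 + (2,445/2)×6.5 = €10,768.34
|ΔTC| = |€10,202.47 − €10,768.34| = €565.86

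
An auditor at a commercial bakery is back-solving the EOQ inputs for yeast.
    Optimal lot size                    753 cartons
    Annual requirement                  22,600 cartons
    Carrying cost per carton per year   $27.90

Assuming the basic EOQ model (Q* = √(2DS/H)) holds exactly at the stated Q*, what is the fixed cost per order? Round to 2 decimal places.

$349.99

EOQ relation: Q² = 2DS/H, so rearrange for the unknown.
S = Q²H / (2D) = 753² × 27.9 / (2 × 22,600) = 349.9901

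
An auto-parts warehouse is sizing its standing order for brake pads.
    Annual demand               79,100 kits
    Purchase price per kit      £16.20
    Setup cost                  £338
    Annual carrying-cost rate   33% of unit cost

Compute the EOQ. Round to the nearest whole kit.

Holding cost per kit per year: H = 33% × £16.2 = £5.3460
Optimal lot size Q* = (2 × 79,100 × £338 / £5.346)^½ ≈ 3,162.62

3,163 kits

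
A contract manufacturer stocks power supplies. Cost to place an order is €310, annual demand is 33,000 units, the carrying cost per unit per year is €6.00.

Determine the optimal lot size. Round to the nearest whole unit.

2DS/H = 2·33,000·310/6 = 3,410,000.00
EOQ = √3,410,000.00 ≈ 1,846.62

1,847 units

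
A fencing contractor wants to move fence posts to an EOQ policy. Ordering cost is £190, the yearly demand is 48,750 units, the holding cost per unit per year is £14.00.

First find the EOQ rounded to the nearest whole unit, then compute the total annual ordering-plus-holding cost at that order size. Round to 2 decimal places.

£16,104.35

Q* = √(2·D·S / H) = √(2·48,750·190 / 14) = √1,323,214.3 ≈ 1,150.31 → Q = 1,150 units
Orders/yr = 48,750/1,150 = 42.391; ordering cost = 42.391 × £190 = £8,054.35
Average inventory = 1,150/2 = 575; holding cost = 575 × £14 = £8,050.00
Total = £8,054.35 + £8,050.00 = £16,104.35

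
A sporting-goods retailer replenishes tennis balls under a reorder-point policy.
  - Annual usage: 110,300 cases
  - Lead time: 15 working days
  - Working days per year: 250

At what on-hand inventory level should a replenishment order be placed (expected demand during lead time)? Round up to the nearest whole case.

6,618 cases

Daily demand d = 110,300 / 250 = 441.200 cases/day
Demand during lead time = 441.200 × 15 = 6,618.00
Reorder point = 6,618.00 → round up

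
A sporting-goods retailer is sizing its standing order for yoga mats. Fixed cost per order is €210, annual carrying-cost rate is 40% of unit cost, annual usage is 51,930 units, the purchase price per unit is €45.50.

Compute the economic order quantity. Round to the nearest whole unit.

H = i·C = 0.4 × €45.5 = €18.2000 per unit-year
Q* = √(2·D·S / H) = √(2·51,930·210 / 18.2) = √1,198,384.6 ≈ 1,094.71

1,095 units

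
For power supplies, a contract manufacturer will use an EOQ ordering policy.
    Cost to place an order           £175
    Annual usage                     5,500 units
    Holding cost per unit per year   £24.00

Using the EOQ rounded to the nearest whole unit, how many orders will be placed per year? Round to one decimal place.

19.4 orders per year

Q* = √(2·D·S / H) = √(2·5,500·175 / 24) = √80,208.3 ≈ 283.21 → Q = 283
Orders per year = D/Q = 5,500 / 283 = 19.435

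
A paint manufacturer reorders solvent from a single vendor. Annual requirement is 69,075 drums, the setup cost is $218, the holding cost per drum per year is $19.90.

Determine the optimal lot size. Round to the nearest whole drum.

Q* = √(2·D·S / H) = √(2·69,075·218 / 19.9) = √1,513,402.0 ≈ 1,230.20

1,230 drums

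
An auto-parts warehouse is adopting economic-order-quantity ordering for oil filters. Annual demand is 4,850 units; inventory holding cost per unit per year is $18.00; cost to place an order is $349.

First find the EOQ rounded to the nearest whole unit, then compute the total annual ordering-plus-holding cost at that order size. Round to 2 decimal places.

$7,806.12

Q* = √(2·D·S / H) = √(2·4,850·349 / 18) = √188,072.2 ≈ 433.67 → Q = 434 units
Annual ordering cost = (D/Q)·S = (4,850/434) × 349 = $3,900.12
Annual holding cost  = (Q/2)·H = (434/2) × 18 = $3,906.00
Total = $3,900.12 + $3,906.00 = $7,806.12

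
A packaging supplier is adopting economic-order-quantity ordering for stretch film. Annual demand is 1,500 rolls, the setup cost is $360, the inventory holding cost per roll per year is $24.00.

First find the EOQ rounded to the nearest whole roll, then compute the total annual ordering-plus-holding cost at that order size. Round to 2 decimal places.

$5,091.17

EOQ = √(2DS/H) = √(2 × 1,500 × 360 / 24)
    = √(45,000.00) ≈ 212.13 → Q = 212 rolls
Annual ordering cost = (D/Q)·S = (1,500/212) × 360 = $2,547.17
Annual holding cost  = (Q/2)·H = (212/2) × 24 = $2,544.00
Total = $2,547.17 + $2,544.00 = $5,091.17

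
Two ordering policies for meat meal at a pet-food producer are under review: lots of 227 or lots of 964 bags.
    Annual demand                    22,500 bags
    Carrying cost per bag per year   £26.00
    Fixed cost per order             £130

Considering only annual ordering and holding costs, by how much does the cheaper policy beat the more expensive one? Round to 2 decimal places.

£270.23

TC(Q) = (D/Q)S + (Q/2)H
TC(227) = (22,500/227)×130 + (227/2)×26 = £15,836.46
TC(964) = (22,500/964)×130 + (964/2)×26 = £15,566.23
|ΔTC| = |£15,836.46 − £15,566.23| = £270.23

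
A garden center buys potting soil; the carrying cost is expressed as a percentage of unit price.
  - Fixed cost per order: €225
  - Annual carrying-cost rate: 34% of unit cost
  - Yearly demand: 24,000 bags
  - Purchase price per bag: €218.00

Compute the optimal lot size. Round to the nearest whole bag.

Carrying cost H = €218 × 34% = €74.1200/bag/yr
Q* = √(2·D·S / H) = √(2·24,000·225 / 74.12) = √145,709.7 ≈ 381.72

382 bags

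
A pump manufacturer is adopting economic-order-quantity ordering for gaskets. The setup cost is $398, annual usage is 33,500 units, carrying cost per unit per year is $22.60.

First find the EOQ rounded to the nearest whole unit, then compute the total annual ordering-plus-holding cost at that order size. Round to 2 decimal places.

2DS/H = 2·33,500·398/22.6 = 1,179,911.50
EOQ = √1,179,911.50 ≈ 1,086.24 → Q = 1,086 units
Ordering: D/Q × S = 33,500/1,086 × $398 = $12,277.16
Holding:  Q/2 × H = 1,086/2 × $22.6 = $12,271.80
Total = $12,277.16 + $12,271.80 = $24,548.96

$24,548.96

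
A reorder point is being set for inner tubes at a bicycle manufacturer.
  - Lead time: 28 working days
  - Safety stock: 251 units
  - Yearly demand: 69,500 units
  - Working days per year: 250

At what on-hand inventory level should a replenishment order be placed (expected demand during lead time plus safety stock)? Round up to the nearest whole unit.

8,035 units

Daily demand d = 69,500 / 250 = 278.000 units/day
Demand during lead time = 278.000 × 28 = 7,784.00
Reorder point = 7,784.00 + 251 = 8,035.00 → round up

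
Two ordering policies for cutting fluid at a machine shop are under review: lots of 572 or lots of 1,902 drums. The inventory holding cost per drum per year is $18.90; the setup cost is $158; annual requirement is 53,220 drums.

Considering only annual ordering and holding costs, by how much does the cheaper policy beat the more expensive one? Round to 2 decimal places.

$2,288.88

Annual cost at Q: ordering D·S/Q plus holding Q·H/2.
TC(572) = (53,220/572)×158 + (572/2)×18.9 = $20,106.03
TC(1,902) = (53,220/1,902)×158 + (1,902/2)×18.9 = $22,394.91
Lots of 572 are cheaper by $2,288.88.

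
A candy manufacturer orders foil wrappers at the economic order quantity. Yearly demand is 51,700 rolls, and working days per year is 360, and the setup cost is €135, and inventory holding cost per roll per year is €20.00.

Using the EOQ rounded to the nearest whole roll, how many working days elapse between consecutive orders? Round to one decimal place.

EOQ = √(2DS/H) = √(2 × 51,700 × 135 / 20)
    = √(697,950.00) ≈ 835.43 → Q = 835 rolls
Days between orders = 360 / (D/Q) = 360 / 61.916 ≈ 5.814

5.8 days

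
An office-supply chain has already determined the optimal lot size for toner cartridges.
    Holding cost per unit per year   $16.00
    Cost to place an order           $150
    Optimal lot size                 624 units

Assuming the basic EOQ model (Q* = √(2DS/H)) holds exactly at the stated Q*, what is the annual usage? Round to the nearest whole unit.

From Q* = √(2DS/H) ⇒ Q*² = 2DS/H.
D = Q²H / (2S) = 624² × 16 / (2 × 150) = 20,766.72

20,767 units per year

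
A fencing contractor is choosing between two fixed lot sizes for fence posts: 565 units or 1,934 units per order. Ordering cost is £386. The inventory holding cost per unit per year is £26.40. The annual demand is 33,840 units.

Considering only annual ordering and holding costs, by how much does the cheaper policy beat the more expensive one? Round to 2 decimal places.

£1,705.79

For each Q, cost = (D/Q)·S + (Q/2)·H.
TC(565) = (33,840/565)×386 + (565/2)×26.4 = £30,577.01
TC(1,934) = (33,840/1,934)×386 + (1,934/2)×26.4 = £32,282.80
Cheaper: Q = 565.  Difference = £1,705.79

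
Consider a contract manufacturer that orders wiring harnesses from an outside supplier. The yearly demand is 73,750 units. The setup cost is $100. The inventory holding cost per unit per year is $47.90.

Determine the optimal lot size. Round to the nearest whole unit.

555 units

Optimal lot size Q* = (2 × 73,750 × $100 / $47.9)^½ ≈ 554.92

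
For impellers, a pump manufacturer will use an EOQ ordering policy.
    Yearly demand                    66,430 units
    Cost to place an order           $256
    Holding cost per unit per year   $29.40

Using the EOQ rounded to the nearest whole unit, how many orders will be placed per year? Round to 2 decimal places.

61.74 orders per year

Q* = √(2·D·S / H) = √(2·66,430·256 / 29.4) = √1,156,876.2 ≈ 1,075.58 → Q = 1,076
N = D/Q = 66,430/1,076 ≈ 61.738 orders/yr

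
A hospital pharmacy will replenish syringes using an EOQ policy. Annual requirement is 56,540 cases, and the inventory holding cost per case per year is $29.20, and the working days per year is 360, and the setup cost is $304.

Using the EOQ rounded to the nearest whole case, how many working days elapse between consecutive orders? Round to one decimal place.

6.9 days

2DS/H = 2·56,540·304/29.2 = 1,177,271.23
EOQ = √1,177,271.23 ≈ 1,085.02 → Q = 1,085 cases
T = Q/D × 360 days = 1,085/56,540 × 360 = 6.908 days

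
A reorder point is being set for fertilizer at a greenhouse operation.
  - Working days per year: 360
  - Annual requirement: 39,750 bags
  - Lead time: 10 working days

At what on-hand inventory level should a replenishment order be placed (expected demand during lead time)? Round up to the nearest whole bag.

Daily demand d = 39,750 / 360 = 110.417 bags/day
Demand during lead time = 110.417 × 10 = 1,104.17
Reorder point = 1,104.17 → round up

1,105 bags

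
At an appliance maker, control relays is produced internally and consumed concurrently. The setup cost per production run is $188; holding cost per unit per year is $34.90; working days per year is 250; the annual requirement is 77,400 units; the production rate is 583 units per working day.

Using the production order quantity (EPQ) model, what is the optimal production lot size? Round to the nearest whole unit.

d = 77,400/250 = 309.6000 units/day;  effective holding cost H(1 − d/p) = 34.9·(1 − 309.6000/583) = 16.36648
Q* = √(2DS / H_eff) = √(2·77,400·188 / 16.36648) ≈ 1,333.48

1,333 units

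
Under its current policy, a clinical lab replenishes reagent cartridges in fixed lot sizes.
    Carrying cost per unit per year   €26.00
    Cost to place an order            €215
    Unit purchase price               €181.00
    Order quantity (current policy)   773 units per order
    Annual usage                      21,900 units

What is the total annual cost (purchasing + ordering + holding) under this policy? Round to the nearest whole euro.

€3,980,040

Ordering: D/Q × S = 21,900/773 × €215 = €6,091.20
Holding:  Q/2 × H = 773/2 × €26 = €10,049.00
Purchase cost = D·C = 21,900 × 181 = €3,963,900.00
Total = €6,091.20 + €10,049.00 + €3,963,900.00 = €3,980,040.20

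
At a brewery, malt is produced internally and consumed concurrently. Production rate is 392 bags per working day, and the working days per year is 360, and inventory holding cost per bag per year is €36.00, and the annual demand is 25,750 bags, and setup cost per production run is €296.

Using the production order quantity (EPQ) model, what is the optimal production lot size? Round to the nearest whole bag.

720 bags

Daily demand d = 25,750/360 = 71.528; p = 392; 1 − d/p = 0.81753
EPQ = √(2DS / (H(1 − d/p)))
    = √(2 × 25,750 × 296 / (36 × 0.81753)) ≈ 719.69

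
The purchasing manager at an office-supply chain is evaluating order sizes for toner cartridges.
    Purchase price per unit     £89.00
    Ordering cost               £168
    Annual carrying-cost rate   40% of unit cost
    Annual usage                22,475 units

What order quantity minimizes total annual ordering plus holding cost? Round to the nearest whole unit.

461 units

H = i·C = 0.4 × £89 = £35.6000 per unit-year
Q* = √(2·D·S / H) = √(2·22,475·168 / 35.6) = √212,123.6 ≈ 460.57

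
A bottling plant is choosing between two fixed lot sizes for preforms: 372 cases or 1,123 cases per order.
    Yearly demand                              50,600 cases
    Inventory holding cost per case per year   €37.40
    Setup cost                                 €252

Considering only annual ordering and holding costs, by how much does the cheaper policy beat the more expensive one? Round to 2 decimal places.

For each Q, cost = (D/Q)·S + (Q/2)·H.
TC(372) = (50,600/372)×252 + (372/2)×37.4 = €41,233.82
TC(1,123) = (50,600/1,123)×252 + (1,123/2)×37.4 = €32,354.69
Cheaper: Q = 1,123.  Difference = €8,879.13

€8,879.13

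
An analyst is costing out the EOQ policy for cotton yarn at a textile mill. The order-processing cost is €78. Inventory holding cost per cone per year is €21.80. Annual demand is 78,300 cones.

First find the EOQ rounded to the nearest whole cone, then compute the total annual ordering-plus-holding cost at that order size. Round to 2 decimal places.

€16,318.17

2DS/H = 2·78,300·78/21.8 = 560,311.93
EOQ = √560,311.93 ≈ 748.54 → Q = 749 cones
Annual ordering cost = (D/Q)·S = (78,300/749) × 78 = €8,154.07
Annual holding cost  = (Q/2)·H = (749/2) × 21.8 = €8,164.10
Total = €8,154.07 + €8,164.10 = €16,318.17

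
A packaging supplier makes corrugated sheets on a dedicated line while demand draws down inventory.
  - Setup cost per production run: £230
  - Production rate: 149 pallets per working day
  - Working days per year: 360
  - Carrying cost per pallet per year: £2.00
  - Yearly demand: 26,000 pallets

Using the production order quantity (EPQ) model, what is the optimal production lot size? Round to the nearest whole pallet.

3,407 pallets

Daily demand d = 26,000/360 = 72.222; p = 149; 1 − d/p = 0.51529
EPQ = √(2DS / (H(1 − d/p)))
    = √(2 × 26,000 × 230 / (2 × 0.51529)) ≈ 3,406.64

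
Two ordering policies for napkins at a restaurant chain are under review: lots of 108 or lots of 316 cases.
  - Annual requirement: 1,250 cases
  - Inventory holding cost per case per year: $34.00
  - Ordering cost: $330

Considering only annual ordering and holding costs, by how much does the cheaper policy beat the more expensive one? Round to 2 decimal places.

$1,021.94

TC(Q) = (D/Q)S + (Q/2)H
TC(108) = (1,250/108)×330 + (108/2)×34 = $5,655.44
TC(316) = (1,250/316)×330 + (316/2)×34 = $6,677.38
|ΔTC| = |$5,655.44 − $6,677.38| = $1,021.94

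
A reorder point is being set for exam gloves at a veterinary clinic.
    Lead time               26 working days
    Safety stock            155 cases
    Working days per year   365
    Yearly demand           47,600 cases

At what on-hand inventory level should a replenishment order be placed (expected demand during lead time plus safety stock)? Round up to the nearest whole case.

Daily demand d = 47,600 / 365 = 130.411 cases/day
Demand during lead time = 130.411 × 26 = 3,390.68
Reorder point = 3,390.68 + 155 = 3,545.68 → round up

3,546 cases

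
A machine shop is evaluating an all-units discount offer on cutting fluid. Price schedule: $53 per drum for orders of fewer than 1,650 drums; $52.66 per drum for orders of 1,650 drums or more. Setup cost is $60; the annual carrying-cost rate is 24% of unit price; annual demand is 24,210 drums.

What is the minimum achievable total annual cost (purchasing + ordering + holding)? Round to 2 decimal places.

$1,286,205.64

H₁ = 24%×$53 = $12.7200;  H₂ = 24%×$52.66 = $12.6384
EOQ₁ = √(2×24,210×60/12.7200) = 477.91  (< 1,650, feasible at tier 1)
EOQ₂ = √(2×24,210×60/12.6384) = 479.45  (< 1,650 → use Q = 1,650 at tier-2 price)
TC(tier 1 (EOQ₁), Q≈477.9) = $1,289,208.99
TC(tier 2, Q≈1,650.0) = $1,286,205.64
Minimum at tier 2: $1,286,205.64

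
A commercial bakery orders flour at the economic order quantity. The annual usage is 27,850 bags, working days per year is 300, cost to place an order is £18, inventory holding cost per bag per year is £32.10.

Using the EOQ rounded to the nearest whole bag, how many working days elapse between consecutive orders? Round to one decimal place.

1.9 days

Optimal lot size Q* = (2 × 27,850 × £18 / £32.1)^½ ≈ 176.73 → Q = 177 bags
Cycle time = (working days × Q)/D = (300 × 177) / 27,850 = 1.907 days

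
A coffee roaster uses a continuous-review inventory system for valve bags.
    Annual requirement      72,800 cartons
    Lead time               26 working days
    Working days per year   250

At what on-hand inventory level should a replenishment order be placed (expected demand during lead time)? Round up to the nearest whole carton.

7,572 cartons

Daily demand d = 72,800 / 250 = 291.200 cartons/day
Demand during lead time = 291.200 × 26 = 7,571.20
Reorder point = 7,571.20 → round up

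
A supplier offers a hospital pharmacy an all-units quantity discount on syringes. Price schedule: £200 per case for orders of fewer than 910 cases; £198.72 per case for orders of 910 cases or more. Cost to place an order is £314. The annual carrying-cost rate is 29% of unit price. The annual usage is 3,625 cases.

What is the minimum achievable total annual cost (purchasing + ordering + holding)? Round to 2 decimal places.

H₁ = 29%×£200 = £58.0000;  H₂ = 29%×£198.72 = £57.6288
EOQ₁ = √(2×3,625×314/58.0000) = 198.12  (< 910, feasible at tier 1)
EOQ₂ = √(2×3,625×314/57.6288) = 198.75  (< 910 → use Q = 910 at tier-2 price)
TC(tier 1 (EOQ₁), Q≈198.1) = £736,490.74
TC(tier 2, Q≈910.0) = £747,831.93
Minimum at tier 1 (EOQ₁): £736,490.74

£736,490.74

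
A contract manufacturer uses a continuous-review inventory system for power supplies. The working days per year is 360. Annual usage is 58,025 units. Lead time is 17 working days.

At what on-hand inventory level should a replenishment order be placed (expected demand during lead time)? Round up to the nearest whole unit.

2,741 units

Daily demand d = 58,025 / 360 = 161.181 units/day
Demand during lead time = 161.181 × 17 = 2,740.07
Reorder point = 2,740.07 → round up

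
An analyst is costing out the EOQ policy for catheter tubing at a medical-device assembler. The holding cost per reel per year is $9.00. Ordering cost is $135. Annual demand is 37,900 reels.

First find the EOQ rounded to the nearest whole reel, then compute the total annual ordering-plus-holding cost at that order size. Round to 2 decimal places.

$9,596.72

Optimal lot size Q* = (2 × 37,900 × $135 / $9)^½ ≈ 1,066.30 → Q = 1,066 reels
Orders/yr = 37,900/1,066 = 35.553; ordering cost = 35.553 × $135 = $4,799.72
Average inventory = 1,066/2 = 533; holding cost = 533 × $9 = $4,797.00
Total = $4,799.72 + $4,797.00 = $9,596.72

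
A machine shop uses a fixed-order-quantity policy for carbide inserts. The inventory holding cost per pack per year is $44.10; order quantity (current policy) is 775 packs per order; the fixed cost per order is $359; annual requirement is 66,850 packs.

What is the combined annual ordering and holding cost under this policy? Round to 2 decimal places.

Ordering: D/Q × S = 66,850/775 × $359 = $30,966.65
Holding:  Q/2 × H = 775/2 × $44.1 = $17,088.75
Total = $30,966.65 + $17,088.75 = $48,055.40

$48,055.40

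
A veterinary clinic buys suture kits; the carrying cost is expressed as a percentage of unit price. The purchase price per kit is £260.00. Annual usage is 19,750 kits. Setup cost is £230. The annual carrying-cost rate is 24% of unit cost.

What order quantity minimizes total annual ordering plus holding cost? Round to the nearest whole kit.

382 kits

Holding cost per kit per year: H = 24% × £260 = £62.4000
EOQ = √(2DS/H) = √(2 × 19,750 × 230 / 62.4)
    = √(145,592.95) ≈ 381.57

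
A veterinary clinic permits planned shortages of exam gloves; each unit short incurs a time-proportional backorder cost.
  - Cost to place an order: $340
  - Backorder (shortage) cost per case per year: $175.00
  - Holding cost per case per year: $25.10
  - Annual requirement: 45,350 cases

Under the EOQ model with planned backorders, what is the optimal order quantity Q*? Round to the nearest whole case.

1,185 cases

Q* = √(2DS/H) · √((H + b)/b)
   = √(2 × 45,350 × 340 / 25.1) · √((25.1 + 175) / 175)
   = 1,108.425 × 1.0693 ≈ 1,185.25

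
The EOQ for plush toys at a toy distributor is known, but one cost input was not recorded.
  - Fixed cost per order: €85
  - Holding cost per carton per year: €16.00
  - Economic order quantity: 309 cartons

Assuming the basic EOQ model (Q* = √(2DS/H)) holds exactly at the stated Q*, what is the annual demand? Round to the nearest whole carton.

8,986 cartons per year

From Q* = √(2DS/H) ⇒ Q*² = 2DS/H.
D = Q²H / (2S) = 309² × 16 / (2 × 85) = 8,986.45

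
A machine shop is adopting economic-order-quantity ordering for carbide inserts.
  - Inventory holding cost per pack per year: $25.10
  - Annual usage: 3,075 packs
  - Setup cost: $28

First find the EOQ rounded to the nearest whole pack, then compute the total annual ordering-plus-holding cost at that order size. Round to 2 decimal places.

$2,079.00

2DS/H = 2·3,075·28/25.1 = 6,860.56
EOQ = √6,860.56 ≈ 82.83 → Q = 83 packs
Ordering: D/Q × S = 3,075/83 × $28 = $1,037.35
Holding:  Q/2 × H = 83/2 × $25.1 = $1,041.65
Total = $1,037.35 + $1,041.65 = $2,079.00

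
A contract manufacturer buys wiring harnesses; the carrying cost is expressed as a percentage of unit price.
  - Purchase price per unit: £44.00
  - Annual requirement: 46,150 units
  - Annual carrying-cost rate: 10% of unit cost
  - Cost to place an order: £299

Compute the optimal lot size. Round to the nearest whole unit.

2,504 units

H = i·C = 0.1 × £44 = £4.4000 per unit-year
Optimal lot size Q* = (2 × 46,150 × £299 / £4.4)^½ ≈ 2,504.44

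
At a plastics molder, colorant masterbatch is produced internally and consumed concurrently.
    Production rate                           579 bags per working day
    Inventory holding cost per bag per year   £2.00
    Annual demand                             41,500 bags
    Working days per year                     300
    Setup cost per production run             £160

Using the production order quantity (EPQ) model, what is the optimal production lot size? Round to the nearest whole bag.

2,954 bags

Daily demand d = 41,500/300 = 138.333; p = 579; 1 − d/p = 0.76108
EPQ = √(2DS / (H(1 − d/p)))
    = √(2 × 41,500 × 160 / (2 × 0.76108)) ≈ 2,953.71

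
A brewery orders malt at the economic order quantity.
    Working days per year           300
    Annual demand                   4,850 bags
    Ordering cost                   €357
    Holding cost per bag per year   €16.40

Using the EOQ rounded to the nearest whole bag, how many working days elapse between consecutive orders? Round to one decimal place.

28.5 days

2DS/H = 2·4,850·357/16.4 = 211,152.44
EOQ = √211,152.44 ≈ 459.51 → Q = 460 bags
T = Q/D × 300 days = 460/4,850 × 300 = 28.454 days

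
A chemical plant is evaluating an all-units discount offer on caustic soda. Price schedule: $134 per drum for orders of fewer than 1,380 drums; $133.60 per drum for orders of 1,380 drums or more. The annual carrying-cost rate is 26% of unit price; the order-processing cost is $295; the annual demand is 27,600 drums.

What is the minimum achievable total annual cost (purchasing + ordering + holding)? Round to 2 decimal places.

$3,717,227.84

H₁ = 26%×$134 = $34.8400;  H₂ = 26%×$133.60 = $34.7360
EOQ₁ = √(2×27,600×295/34.8400) = 683.66  (< 1,380, feasible at tier 1)
EOQ₂ = √(2×27,600×295/34.7360) = 684.68  (< 1,380 → use Q = 1,380 at tier-2 price)
TC(tier 1 (EOQ₁), Q≈683.7) = $3,722,218.79
TC(tier 2, Q≈1,380.0) = $3,717,227.84
Minimum at tier 2: $3,717,227.84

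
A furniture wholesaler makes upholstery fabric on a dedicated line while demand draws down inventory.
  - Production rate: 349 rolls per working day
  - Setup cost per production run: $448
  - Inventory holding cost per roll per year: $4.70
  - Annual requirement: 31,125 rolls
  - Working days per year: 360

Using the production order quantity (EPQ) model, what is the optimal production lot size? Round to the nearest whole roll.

2,808 rolls

Daily demand d = 31,125/360 = 86.458; p = 349; 1 − d/p = 0.75227
EPQ = √(2DS / (H(1 − d/p)))
    = √(2 × 31,125 × 448 / (4.7 × 0.75227)) ≈ 2,808.49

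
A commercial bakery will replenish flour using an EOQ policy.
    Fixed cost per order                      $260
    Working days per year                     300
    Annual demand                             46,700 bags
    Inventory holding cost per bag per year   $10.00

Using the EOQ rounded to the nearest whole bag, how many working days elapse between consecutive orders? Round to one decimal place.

10.0 days

Optimal lot size Q* = (2 × 46,700 × $260 / $10)^½ ≈ 1,558.33 → Q = 1,558 bags
Days between orders = 300 / (D/Q) = 300 / 29.974 ≈ 10.009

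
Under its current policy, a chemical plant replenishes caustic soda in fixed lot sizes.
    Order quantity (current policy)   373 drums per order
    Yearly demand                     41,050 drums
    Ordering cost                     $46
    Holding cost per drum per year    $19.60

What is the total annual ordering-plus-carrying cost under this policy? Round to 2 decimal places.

$8,717.87

Ordering: D/Q × S = 41,050/373 × $46 = $5,062.47
Holding:  Q/2 × H = 373/2 × $19.6 = $3,655.40
Total = $5,062.47 + $3,655.40 = $8,717.87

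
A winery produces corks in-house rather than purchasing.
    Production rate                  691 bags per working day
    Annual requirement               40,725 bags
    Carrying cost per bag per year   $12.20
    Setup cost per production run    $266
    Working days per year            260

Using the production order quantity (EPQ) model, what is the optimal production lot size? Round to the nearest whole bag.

1,515 bags

d = 40,725/260 = 156.6346 bags/day;  effective holding cost H(1 − d/p) = 12.2·(1 − 156.6346/691) = 9.43453
Q* = √(2DS / H_eff) = √(2·40,725·266 / 9.43453) ≈ 1,515.40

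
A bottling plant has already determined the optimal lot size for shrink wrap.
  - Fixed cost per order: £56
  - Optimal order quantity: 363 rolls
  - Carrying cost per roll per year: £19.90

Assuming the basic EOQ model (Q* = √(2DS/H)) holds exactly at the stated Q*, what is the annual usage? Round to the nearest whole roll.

23,413 rolls per year

Since Q* = (2DS/H)^½, squaring gives Q*²·H = 2DS.
D = Q²H / (2S) = 363² × 19.9 / (2 × 56) = 23,412.53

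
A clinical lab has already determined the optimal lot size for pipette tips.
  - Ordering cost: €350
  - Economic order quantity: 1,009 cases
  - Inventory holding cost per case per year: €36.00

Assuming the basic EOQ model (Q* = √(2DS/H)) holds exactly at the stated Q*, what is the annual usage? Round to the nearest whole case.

Since Q* = (2DS/H)^½, squaring gives Q*²·H = 2DS.
D = Q²H / (2S) = 1,009² × 36 / (2 × 350) = 52,358.45

52,358 cases per year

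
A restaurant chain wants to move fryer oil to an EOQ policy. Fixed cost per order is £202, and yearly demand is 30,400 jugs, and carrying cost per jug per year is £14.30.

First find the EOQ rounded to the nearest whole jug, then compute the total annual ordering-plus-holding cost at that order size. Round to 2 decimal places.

£13,252.43

EOQ = √(2DS/H) = √(2 × 30,400 × 202 / 14.3)
    = √(858,853.15) ≈ 926.74 → Q = 927 jugs
Ordering: D/Q × S = 30,400/927 × £202 = £6,624.38
Holding:  Q/2 × H = 927/2 × £14.3 = £6,628.05
Total = £6,624.38 + £6,628.05 = £13,252.43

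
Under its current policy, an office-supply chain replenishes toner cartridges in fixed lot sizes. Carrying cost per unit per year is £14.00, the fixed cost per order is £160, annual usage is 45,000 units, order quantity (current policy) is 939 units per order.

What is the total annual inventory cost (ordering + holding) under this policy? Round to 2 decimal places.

£14,240.73

Orders/yr = 45,000/939 = 47.923; ordering cost = 47.923 × £160 = £7,667.73
Average inventory = 939/2 = 469.5; holding cost = 469.5 × £14 = £6,573.00
Total = £7,667.73 + £6,573.00 = £14,240.73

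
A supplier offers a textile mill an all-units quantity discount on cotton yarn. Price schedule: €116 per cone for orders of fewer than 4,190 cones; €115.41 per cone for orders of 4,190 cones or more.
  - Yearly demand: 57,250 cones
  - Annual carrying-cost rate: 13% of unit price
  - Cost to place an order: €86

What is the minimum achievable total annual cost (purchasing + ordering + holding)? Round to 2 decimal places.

€6,639,829.47

H₁ = 13%×€116 = €15.0800;  H₂ = 13%×€115.41 = €15.0033
EOQ₁ = √(2×57,250×86/15.0800) = 808.07  (< 4,190, feasible at tier 1)
EOQ₂ = √(2×57,250×86/15.0033) = 810.14  (< 4,190 → use Q = 4,190 at tier-2 price)
TC(tier 1 (EOQ₁), Q≈808.1) = €6,653,185.76
TC(tier 2, Q≈4,190.0) = €6,639,829.47
Minimum at tier 2: €6,639,829.47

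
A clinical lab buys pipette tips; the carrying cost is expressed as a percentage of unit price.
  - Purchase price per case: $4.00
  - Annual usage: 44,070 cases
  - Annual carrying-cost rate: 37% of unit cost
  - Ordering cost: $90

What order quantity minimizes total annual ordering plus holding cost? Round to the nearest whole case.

2,315 cases

Holding cost per case per year: H = 37% × $4 = $1.4800
EOQ = √(2DS/H) = √(2 × 44,070 × 90 / 1.48)
    = √(5,359,864.86) ≈ 2,315.14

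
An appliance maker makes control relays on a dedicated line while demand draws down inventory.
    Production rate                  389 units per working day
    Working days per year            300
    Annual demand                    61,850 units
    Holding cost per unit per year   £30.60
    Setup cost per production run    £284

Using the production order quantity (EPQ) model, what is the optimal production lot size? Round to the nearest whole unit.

1,563 units

d = 61,850/300 = 206.1667 units/day;  effective holding cost H(1 − d/p) = 30.6·(1 − 206.1667/389) = 14.38226
Q* = √(2DS / H_eff) = √(2·61,850·284 / 14.38226) ≈ 1,562.90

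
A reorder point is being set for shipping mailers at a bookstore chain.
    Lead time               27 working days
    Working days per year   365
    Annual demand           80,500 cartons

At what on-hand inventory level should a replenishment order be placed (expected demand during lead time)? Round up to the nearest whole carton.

5,955 cartons

Daily demand d = 80,500 / 365 = 220.548 cartons/day
Demand during lead time = 220.548 × 27 = 5,954.79
Reorder point = 5,954.79 → round up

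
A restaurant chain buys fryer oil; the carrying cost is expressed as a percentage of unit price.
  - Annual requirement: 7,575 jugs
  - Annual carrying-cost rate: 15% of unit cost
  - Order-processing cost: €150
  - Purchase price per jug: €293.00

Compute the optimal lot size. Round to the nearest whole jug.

227 jugs

Holding cost per jug per year: H = 15% × €293 = €43.9500
Q* = √(2·D·S / H) = √(2·7,575·150 / 43.95) = √51,706.5 ≈ 227.39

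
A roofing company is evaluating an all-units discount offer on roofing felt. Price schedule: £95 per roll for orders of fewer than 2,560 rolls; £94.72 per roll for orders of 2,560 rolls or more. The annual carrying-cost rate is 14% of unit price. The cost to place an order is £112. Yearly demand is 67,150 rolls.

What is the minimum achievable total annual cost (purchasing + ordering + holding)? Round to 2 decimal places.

£6,380,359.64

H₁ = 14%×£95 = £13.3000;  H₂ = 14%×£94.72 = £13.2608
EOQ₁ = √(2×67,150×112/13.3000) = 1,063.46  (< 2,560, feasible at tier 1)
EOQ₂ = √(2×67,150×112/13.2608) = 1,065.03  (< 2,560 → use Q = 2,560 at tier-2 price)
TC(tier 1 (EOQ₁), Q≈1,063.5) = £6,393,394.02
TC(tier 2, Q≈2,560.0) = £6,380,359.64
Minimum at tier 2: £6,380,359.64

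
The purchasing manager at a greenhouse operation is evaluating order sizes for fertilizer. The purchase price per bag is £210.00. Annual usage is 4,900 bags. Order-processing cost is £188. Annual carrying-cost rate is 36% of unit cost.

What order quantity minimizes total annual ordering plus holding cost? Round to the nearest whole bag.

156 bags

Holding cost per bag per year: H = 36% × £210 = £75.6000
2DS/H = 2·4,900·188/75.6 = 24,370.37
EOQ = √24,370.37 ≈ 156.11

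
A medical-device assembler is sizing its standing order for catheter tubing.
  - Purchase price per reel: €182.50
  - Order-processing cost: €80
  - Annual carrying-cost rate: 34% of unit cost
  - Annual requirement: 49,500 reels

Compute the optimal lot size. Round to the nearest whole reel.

H = i·C = 0.34 × €182.5 = €62.0500 per reel-year
Q* = √(2·D·S / H) = √(2·49,500·80 / 62.05) = √127,639.0 ≈ 357.27

357 reels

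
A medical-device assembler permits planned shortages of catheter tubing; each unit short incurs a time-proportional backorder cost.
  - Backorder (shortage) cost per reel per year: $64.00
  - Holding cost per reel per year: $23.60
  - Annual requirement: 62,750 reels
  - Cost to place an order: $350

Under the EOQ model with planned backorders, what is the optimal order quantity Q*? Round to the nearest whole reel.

1,596 reels

Basic EOQ = √(2·62,750·350/23.6) = 1,364.269
Backorder adjustment √((H+b)/b) = √((23.6+64)/64) = 1.1699
Q* = 1,364.269 × 1.1699 ≈ 1,596.11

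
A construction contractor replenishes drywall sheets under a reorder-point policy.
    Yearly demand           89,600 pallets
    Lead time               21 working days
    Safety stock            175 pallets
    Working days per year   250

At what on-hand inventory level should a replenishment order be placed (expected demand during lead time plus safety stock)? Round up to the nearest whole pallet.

Daily demand d = 89,600 / 250 = 358.400 pallets/day
Demand during lead time = 358.400 × 21 = 7,526.40
Reorder point = 7,526.40 + 175 = 7,701.40 → round up

7,702 pallets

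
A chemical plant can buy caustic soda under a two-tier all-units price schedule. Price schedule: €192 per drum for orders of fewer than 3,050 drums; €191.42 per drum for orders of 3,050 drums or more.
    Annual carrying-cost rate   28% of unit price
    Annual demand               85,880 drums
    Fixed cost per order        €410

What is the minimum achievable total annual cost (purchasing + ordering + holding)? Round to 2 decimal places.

€16,532,430.46

H₁ = 28%×€192 = €53.7600;  H₂ = 28%×€191.42 = €53.5976
EOQ₁ = √(2×85,880×410/53.7600) = 1,144.52  (< 3,050, feasible at tier 1)
EOQ₂ = √(2×85,880×410/53.5976) = 1,146.25  (< 3,050 → use Q = 3,050 at tier-2 price)
TC(tier 1 (EOQ₁), Q≈1,144.5) = €16,550,489.38
TC(tier 2, Q≈3,050.0) = €16,532,430.46
Minimum at tier 2: €16,532,430.46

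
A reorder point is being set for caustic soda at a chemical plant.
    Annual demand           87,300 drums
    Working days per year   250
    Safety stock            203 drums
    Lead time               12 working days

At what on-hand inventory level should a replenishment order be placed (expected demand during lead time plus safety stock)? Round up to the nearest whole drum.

4,394 drums

Daily demand d = 87,300 / 250 = 349.200 drums/day
Demand during lead time = 349.200 × 12 = 4,190.40
Reorder point = 4,190.40 + 203 = 4,393.40 → round up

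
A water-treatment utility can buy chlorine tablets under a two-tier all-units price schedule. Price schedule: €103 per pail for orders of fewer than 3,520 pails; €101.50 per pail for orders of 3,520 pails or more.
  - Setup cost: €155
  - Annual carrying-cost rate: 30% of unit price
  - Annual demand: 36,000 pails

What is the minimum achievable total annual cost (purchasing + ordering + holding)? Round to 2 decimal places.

€3,709,177.23

H₁ = 30%×€103 = €30.9000;  H₂ = 30%×€101.50 = €30.4500
EOQ₁ = √(2×36,000×155/30.9000) = 600.97  (< 3,520, feasible at tier 1)
EOQ₂ = √(2×36,000×155/30.4500) = 605.39  (< 3,520 → use Q = 3,520 at tier-2 price)
TC(tier 1 (EOQ₁), Q≈601.0) = €3,726,569.98
TC(tier 2, Q≈3,520.0) = €3,709,177.23
Minimum at tier 2: €3,709,177.23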